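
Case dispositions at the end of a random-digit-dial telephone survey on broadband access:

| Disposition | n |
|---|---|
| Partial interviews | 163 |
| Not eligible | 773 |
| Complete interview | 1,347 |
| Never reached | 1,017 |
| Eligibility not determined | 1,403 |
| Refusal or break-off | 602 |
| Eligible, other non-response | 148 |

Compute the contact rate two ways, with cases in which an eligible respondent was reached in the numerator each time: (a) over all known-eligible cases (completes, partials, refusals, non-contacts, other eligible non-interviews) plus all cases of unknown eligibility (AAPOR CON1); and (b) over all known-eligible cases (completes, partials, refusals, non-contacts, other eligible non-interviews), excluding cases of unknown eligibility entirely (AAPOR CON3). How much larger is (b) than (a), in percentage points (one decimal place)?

Numerator → 1347 + 163 + 602 + 148 = 2260
Denominator → 1347 + 163 + 602 + 1017 + 148 + 1403 = 4680
CON1 = 2260 / 4680 = 0.4829
Denominator → 1347 + 163 + 602 + 1017 + 148 = 3277
CON3 = 2260 / 3277 = 0.6897
Difference = 68.97 − 48.29 = 20.68 percentage points

20.7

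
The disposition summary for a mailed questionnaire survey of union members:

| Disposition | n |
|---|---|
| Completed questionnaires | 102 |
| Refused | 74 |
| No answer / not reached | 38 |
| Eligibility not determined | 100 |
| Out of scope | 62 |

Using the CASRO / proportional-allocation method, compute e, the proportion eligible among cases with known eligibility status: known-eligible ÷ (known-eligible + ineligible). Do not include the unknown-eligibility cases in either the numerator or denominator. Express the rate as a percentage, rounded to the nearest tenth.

77.5%

Determined eligible: 102 + 74 + 38 = 214
e = 214 / (214 + 62) = 214 / 276 = 0.7754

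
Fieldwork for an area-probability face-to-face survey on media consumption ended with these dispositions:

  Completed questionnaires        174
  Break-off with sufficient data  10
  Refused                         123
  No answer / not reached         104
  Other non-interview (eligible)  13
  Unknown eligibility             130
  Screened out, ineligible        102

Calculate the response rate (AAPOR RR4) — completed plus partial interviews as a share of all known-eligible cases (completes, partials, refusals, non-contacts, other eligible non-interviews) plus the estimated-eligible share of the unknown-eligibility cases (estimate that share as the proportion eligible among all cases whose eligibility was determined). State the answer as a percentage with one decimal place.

34.8%

Top → 174 + 10 = 184
Known eligible → 174 + 10 + 123 + 104 + 13 = 424
e = 424 / (424 + 102) = 424 / 526 = 0.8061
e × U → 0.8061 × 130 = 104.79
Denominator → 424 + 104.79 = 528.79
RR4 = 184 / 528.79 = 0.3480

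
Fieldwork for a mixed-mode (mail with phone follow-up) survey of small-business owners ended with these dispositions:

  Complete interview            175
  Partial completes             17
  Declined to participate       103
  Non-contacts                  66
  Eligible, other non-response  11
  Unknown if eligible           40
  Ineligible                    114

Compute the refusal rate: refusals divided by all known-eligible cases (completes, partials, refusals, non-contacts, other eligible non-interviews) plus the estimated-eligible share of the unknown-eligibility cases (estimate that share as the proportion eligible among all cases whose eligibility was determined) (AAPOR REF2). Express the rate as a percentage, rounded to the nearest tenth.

Num → 103
Known eligible → 175 + 17 + 103 + 66 + 11 = 372
e = 372 / (372 + 114) = 372 / 486 = 0.7654
e × U → 0.7654 × 40 = 30.62
Denom → 372 + 30.62 = 402.62
REF2 = 103 / 402.62 = 0.2558

25.6%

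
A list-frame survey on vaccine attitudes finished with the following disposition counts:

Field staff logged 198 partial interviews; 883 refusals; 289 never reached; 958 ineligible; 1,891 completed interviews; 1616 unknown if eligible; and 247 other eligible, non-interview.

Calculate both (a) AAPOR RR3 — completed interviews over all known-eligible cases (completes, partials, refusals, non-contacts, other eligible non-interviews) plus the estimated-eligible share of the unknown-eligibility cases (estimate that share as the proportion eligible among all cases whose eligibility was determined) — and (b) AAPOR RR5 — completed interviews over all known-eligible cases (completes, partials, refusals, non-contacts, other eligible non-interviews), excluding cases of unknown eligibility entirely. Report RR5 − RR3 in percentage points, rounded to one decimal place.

Numerator = 1891
Determined eligible = 1891 + 198 + 883 + 289 + 247 = 3508
e = 3508 / (3508 + 958) = 3508 / 4466 = 0.7855
Estimated eligible among unknowns = 0.7855 × 1616 = 1269.37
Denominator = 3508 + 1269.37 = 4777.37
RR3 = 1891 / 4777.37 = 0.3958
Denominator = 1891 + 198 + 883 + 289 + 247 = 3508
RR5 = 1891 / 3508 = 0.5391
Difference = 53.91 − 39.58 = 14.33 percentage points

14.3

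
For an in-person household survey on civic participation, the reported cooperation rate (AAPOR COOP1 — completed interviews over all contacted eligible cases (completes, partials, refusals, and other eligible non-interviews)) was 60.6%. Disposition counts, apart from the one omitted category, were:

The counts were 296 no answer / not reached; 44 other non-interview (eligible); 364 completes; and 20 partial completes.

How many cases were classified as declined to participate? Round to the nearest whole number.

173

COOP1 = 364 / D = 0.606
D = 364 / 0.606 = 600.7
Other denominator terms total 428
declined to participate = 600.7 − 428 ≈ 173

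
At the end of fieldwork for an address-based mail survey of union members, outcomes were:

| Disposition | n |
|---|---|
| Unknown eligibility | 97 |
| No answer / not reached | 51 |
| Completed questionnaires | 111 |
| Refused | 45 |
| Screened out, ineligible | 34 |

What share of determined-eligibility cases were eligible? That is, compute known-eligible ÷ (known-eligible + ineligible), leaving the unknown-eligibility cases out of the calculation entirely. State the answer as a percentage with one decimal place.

Determined eligible = 111 + 45 + 51 = 207
e = 207 / (207 + 34) = 207 / 241 = 0.8589

85.9%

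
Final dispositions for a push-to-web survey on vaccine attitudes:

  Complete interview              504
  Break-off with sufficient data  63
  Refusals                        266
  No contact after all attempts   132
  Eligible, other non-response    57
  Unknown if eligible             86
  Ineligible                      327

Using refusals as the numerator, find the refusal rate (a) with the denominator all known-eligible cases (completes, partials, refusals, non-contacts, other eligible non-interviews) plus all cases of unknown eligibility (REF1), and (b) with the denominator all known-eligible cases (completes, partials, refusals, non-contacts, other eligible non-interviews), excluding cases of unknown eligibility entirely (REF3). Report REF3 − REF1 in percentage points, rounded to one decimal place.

2.0

Top = 266
Denominator = 504 + 63 + 266 + 132 + 57 + 86 = 1108
REF1 = 266 / 1108 = 0.2401
Denominator = 504 + 63 + 266 + 132 + 57 = 1022
REF3 = 266 / 1022 = 0.2603
Difference = 26.03 − 24.01 = 2.02 percentage points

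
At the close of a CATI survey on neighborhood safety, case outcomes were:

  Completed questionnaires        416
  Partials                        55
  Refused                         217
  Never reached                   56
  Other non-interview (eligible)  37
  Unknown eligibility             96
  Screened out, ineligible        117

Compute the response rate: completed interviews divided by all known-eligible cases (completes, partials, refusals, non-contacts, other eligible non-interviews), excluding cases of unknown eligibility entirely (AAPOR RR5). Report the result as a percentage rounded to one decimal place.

Numerator: 416
Denom: 416 + 55 + 217 + 56 + 37 = 781
RR5 = 416 / 781 = 0.5327

53.3%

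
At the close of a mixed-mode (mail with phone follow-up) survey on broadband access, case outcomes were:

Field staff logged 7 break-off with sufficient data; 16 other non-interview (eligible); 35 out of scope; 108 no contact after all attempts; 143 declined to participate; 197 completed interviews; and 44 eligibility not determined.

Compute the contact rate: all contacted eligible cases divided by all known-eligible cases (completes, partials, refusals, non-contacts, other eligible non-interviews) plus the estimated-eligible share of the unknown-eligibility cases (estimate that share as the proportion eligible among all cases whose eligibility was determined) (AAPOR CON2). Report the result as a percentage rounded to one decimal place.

70.9%

Top = 197 + 7 + 143 + 16 = 363
Known eligible = 197 + 7 + 143 + 108 + 16 = 471
e = 471 / (471 + 35) = 471 / 506 = 0.9308
Estimated eligible among unknowns = 0.9308 × 44 = 40.96
Denominator = 471 + 40.96 = 511.96
CON2 = 363 / 511.96 = 0.7090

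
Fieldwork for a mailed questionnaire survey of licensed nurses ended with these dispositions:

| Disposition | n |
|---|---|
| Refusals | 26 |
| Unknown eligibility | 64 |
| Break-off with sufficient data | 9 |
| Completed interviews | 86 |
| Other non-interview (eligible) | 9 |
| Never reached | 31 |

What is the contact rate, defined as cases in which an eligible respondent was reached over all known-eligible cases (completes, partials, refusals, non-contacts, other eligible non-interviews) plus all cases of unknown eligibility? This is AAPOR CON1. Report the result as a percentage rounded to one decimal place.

57.8%

Top → 86 + 9 + 26 + 9 = 130
Denominator → 86 + 9 + 26 + 31 + 9 + 64 = 225
CON1 = 130 / 225 = 0.5778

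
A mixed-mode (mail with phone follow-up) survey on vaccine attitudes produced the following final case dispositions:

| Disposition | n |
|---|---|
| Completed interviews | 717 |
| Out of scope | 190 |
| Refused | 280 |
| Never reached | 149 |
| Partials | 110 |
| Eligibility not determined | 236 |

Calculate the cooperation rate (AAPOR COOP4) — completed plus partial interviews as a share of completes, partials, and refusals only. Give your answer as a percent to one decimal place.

Top: 717 + 110 = 827
Denominator: 717 + 110 + 280 = 1107
COOP4 = 827 / 1107 = 0.7471

74.7%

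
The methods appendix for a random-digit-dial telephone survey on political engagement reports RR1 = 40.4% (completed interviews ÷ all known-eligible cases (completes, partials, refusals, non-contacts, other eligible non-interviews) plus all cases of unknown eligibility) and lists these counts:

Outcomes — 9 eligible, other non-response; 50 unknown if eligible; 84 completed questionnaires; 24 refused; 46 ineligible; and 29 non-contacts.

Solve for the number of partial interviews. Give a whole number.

RR1 = 84 / D = 0.404
D = 84 / 0.404 = 207.9
Remaining denominator categories sum to 196
partial interviews = 207.9 − 196 ≈ 12

12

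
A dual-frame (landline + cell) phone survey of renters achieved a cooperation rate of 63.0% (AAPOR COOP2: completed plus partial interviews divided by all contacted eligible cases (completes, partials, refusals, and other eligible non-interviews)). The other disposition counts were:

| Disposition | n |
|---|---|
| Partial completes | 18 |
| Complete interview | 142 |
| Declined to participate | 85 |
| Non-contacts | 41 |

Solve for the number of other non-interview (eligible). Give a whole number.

9

Numerator: 142 + 18 = 160
COOP2 = 160 / D = 0.630
D = 160 / 0.630 = 254.0
Other denominator terms total 245
other non-interview (eligible) = 254.0 − 245 ≈ 9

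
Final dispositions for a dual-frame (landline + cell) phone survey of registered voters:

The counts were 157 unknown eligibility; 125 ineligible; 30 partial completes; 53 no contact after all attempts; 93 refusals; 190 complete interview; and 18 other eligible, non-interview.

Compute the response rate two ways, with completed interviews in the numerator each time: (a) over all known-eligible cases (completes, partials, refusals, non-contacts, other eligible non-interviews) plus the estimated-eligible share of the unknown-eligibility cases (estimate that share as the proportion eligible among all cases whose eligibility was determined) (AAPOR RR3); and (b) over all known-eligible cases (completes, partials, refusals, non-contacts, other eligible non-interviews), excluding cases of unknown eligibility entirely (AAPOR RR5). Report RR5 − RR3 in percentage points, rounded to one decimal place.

11.7

Num = 190
Known eligible = 190 + 30 + 93 + 53 + 18 = 384
e = 384 / (384 + 125) = 384 / 509 = 0.7544
Estimated eligible among unknowns = 0.7544 × 157 = 118.44
Base = 384 + 118.44 = 502.44
RR3 = 190 / 502.44 = 0.3782
Base = 190 + 30 + 93 + 53 + 18 = 384
RR5 = 190 / 384 = 0.4948
Difference = 49.48 − 37.82 = 11.66 percentage points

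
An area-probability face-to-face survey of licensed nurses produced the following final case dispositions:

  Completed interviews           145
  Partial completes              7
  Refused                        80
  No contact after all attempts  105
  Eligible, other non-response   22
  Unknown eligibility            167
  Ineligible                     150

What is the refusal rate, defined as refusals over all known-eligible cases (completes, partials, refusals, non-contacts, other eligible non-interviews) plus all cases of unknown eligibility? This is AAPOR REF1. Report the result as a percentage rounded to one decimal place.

Numerator = 80
Denominator = 145 + 7 + 80 + 105 + 22 + 167 = 526
REF1 = 80 / 526 = 0.1521

15.2%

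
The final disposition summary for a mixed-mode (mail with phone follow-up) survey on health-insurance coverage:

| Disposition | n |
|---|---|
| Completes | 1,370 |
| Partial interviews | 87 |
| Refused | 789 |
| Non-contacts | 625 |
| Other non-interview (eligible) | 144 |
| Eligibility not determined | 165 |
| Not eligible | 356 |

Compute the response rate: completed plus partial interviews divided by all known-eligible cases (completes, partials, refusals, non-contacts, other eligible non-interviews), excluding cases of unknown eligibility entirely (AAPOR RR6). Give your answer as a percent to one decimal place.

Top → 1370 + 87 = 1457
Denom → 1370 + 87 + 789 + 625 + 144 = 3015
RR6 = 1457 / 3015 = 0.4833

48.3%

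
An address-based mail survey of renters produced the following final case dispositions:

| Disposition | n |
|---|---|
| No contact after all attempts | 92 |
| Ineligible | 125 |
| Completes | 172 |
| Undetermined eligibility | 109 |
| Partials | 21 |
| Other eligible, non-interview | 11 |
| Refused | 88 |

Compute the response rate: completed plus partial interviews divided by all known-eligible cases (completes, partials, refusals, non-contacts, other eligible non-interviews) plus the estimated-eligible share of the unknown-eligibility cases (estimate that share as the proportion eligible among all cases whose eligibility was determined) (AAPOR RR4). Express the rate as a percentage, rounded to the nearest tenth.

Numerator: 172 + 21 = 193
Known eligible: 172 + 21 + 88 + 92 + 11 = 384
e = 384 / (384 + 125) = 384 / 509 = 0.7544
Estimated eligible among unknowns: 0.7544 × 109 = 82.23
Base: 384 + 82.23 = 466.23
RR4 = 193 / 466.23 = 0.4140

41.4%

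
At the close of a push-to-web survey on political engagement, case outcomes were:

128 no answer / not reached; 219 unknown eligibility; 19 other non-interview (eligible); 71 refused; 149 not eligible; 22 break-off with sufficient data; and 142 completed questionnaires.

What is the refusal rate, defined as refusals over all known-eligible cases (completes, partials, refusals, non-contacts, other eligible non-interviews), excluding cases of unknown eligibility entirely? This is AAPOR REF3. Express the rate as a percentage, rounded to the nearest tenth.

Num = 71
Denominator = 142 + 22 + 71 + 128 + 19 = 382
REF3 = 71 / 382 = 0.1859

18.6%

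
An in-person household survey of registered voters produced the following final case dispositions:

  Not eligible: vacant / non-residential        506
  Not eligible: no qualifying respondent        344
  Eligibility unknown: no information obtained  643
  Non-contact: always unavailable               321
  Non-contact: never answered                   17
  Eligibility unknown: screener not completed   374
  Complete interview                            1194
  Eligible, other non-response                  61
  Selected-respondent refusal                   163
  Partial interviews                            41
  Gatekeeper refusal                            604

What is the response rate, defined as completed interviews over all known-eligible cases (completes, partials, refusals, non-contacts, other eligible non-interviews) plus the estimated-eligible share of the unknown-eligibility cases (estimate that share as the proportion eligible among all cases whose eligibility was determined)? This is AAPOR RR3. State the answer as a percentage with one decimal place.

37.9%

Declined to participate = 604 + 163 = 767
Never reached = 17 + 321 = 338
Undetermined eligibility = 374 + 643 = 1017
Screened out, ineligible = 344 + 506 = 850
Numerator: 1194
Eligible (known): 1194 + 41 + 767 + 338 + 61 = 2401
e = 2401 / (2401 + 850) = 2401 / 3251 = 0.7385
e × U: 0.7385 × 1017 = 751.05
Base: 2401 + 751.05 = 3152.05
RR3 = 1194 / 3152.05 = 0.3788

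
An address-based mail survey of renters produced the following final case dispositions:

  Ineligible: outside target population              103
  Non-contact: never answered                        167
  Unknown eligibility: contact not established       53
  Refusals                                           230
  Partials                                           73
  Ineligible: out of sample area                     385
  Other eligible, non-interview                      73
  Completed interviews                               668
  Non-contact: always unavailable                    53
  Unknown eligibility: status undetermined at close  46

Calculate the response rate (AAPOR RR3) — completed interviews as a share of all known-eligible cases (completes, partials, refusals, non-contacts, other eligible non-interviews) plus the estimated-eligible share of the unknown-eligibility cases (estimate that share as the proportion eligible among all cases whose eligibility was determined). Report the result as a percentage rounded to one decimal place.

No answer / not reached = 167 + 53 = 220
Undetermined eligibility = 53 + 46 = 99
Out of scope = 103 + 385 = 488
Top: 668
Known eligible: 668 + 73 + 230 + 220 + 73 = 1264
e = 1264 / (1264 + 488) = 1264 / 1752 = 0.7215
Estimated eligible among unknowns: 0.7215 × 99 = 71.43
Base: 1264 + 71.43 = 1335.43
RR3 = 668 / 1335.43 = 0.5002

50.0%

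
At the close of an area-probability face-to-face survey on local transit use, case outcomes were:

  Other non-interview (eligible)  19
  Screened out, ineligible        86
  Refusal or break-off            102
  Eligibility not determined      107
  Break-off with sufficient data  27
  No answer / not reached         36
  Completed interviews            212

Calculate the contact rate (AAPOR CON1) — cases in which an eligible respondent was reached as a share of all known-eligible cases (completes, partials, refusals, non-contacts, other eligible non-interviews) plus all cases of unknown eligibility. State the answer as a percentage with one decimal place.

Numerator = 212 + 27 + 102 + 19 = 360
Denominator = 212 + 27 + 102 + 36 + 19 + 107 = 503
CON1 = 360 / 503 = 0.7157

71.6%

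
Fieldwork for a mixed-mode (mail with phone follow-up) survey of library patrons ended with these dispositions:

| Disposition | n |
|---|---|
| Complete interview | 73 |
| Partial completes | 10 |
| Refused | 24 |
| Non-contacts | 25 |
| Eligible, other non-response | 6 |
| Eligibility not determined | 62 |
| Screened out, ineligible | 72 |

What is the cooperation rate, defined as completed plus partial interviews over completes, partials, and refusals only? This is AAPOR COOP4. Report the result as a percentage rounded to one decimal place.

Numerator → 73 + 10 = 83
Denominator → 73 + 10 + 24 = 107
COOP4 = 83 / 107 = 0.7757

77.6%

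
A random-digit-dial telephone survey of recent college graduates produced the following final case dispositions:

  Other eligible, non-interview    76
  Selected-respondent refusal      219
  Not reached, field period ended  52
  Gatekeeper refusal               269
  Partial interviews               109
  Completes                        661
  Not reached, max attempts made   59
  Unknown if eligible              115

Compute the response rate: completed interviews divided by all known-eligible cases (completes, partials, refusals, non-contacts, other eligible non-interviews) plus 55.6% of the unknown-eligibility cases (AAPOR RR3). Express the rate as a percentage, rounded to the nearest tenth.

43.8%

Refusal or break-off = 269 + 219 = 488
Non-contacts = 52 + 59 = 111
Top → 661
Determined eligible → 661 + 109 + 488 + 111 + 76 = 1445
Eligible share of unknowns → 0.5560 × 115 = 63.94
Denominator → 1445 + 63.94 = 1508.94
RR3 = 661 / 1508.94 = 0.4381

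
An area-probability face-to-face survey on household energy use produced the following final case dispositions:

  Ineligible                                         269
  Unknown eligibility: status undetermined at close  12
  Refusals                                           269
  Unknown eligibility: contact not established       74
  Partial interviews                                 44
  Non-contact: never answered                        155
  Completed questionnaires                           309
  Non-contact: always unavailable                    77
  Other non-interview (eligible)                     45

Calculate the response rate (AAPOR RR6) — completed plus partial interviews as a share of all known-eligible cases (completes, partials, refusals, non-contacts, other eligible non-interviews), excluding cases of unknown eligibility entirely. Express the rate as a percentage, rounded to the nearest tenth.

Never reached = 155 + 77 = 232
Unknown if eligible = 74 + 12 = 86
Top = 309 + 44 = 353
Base = 309 + 44 + 269 + 232 + 45 = 899
RR6 = 353 / 899 = 0.3927

39.3%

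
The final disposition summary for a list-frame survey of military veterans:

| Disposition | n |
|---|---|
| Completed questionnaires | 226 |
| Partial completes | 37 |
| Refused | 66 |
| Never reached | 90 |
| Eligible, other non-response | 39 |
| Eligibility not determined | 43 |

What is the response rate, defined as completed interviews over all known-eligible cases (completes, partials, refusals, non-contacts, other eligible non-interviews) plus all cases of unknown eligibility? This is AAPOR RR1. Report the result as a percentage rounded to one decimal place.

Num = 226
Base = 226 + 37 + 66 + 90 + 39 + 43 = 501
RR1 = 226 / 501 = 0.4511

45.1%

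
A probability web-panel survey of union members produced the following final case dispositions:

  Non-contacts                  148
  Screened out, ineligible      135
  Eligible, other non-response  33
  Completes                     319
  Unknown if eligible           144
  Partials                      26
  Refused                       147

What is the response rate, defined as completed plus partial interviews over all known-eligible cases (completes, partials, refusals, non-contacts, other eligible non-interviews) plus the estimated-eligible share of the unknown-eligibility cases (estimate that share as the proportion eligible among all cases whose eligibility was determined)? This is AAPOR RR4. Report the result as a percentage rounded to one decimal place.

Numerator: 319 + 26 = 345
Known eligible: 319 + 26 + 147 + 148 + 33 = 673
e = 673 / (673 + 135) = 673 / 808 = 0.8329
Estimated eligible among unknowns: 0.8329 × 144 = 119.94
Denom: 673 + 119.94 = 792.94
RR4 = 345 / 792.94 = 0.4351

43.5%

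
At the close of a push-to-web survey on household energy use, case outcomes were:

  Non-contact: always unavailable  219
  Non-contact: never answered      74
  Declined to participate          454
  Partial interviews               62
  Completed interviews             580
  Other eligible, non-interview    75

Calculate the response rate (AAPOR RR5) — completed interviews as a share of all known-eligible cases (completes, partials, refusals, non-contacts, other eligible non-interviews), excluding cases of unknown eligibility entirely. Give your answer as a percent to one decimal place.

Non-contacts = 74 + 219 = 293
Top = 580
Base = 580 + 62 + 454 + 293 + 75 = 1464
RR5 = 580 / 1464 = 0.3962

39.6%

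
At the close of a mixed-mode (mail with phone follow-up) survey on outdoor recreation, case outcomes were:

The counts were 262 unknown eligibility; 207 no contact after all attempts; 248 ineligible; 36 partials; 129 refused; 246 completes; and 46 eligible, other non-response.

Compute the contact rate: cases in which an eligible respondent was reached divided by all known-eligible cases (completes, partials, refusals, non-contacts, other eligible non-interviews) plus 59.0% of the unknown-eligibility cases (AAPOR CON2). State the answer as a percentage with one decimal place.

Top = 246 + 36 + 129 + 46 = 457
Known eligible = 246 + 36 + 129 + 207 + 46 = 664
Eligible share of unknowns = 0.5900 × 262 = 154.58
Denominator = 664 + 154.58 = 818.58
CON2 = 457 / 818.58 = 0.5583

55.8%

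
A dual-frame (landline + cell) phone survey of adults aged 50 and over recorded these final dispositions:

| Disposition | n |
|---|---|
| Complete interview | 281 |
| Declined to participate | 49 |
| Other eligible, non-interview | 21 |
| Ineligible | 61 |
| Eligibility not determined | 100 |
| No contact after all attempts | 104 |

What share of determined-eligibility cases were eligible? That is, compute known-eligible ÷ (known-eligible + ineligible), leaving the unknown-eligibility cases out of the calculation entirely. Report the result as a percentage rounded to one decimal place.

Determined eligible: 281 + 49 + 104 + 21 = 455
e = 455 / (455 + 61) = 455 / 516 = 0.8818

88.2%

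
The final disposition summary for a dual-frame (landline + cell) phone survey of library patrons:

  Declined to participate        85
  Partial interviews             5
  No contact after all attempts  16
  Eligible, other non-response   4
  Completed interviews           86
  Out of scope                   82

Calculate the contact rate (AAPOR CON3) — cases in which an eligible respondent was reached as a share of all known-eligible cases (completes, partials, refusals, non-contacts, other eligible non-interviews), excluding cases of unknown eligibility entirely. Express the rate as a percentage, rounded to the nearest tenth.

Top → 86 + 5 + 85 + 4 = 180
Base → 86 + 5 + 85 + 16 + 4 = 196
CON3 = 180 / 196 = 0.9184

91.8%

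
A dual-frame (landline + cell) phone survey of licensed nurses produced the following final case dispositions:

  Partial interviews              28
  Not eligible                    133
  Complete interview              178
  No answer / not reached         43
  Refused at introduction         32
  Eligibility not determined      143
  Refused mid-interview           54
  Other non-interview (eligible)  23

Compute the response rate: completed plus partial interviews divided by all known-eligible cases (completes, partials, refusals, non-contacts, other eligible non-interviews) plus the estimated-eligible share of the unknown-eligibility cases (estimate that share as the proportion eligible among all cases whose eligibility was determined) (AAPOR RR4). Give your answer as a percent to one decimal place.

Refusal or break-off = 32 + 54 = 86
Num → 178 + 28 = 206
Known eligible → 178 + 28 + 86 + 43 + 23 = 358
e = 358 / (358 + 133) = 358 / 491 = 0.7291
Estimated eligible among unknowns → 0.7291 × 143 = 104.26
Base → 358 + 104.26 = 462.26
RR4 = 206 / 462.26 = 0.4456

44.6%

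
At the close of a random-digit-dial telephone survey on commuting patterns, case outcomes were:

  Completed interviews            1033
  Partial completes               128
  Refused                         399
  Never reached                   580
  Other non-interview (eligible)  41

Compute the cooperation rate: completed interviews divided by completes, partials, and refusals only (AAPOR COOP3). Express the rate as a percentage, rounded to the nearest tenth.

Numerator → 1033
Denominator → 1033 + 128 + 399 = 1560
COOP3 = 1033 / 1560 = 0.6622

66.2%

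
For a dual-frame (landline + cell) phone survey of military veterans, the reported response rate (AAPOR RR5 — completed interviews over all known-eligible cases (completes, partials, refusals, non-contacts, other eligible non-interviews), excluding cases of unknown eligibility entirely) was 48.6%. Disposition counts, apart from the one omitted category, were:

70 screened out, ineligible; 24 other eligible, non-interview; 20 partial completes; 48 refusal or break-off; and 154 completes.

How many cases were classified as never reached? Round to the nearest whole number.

71

RR5 = 154 / D = 0.486
D = 154 / 0.486 = 316.9
Remaining denominator categories sum to 246
never reached = 316.9 − 246 ≈ 71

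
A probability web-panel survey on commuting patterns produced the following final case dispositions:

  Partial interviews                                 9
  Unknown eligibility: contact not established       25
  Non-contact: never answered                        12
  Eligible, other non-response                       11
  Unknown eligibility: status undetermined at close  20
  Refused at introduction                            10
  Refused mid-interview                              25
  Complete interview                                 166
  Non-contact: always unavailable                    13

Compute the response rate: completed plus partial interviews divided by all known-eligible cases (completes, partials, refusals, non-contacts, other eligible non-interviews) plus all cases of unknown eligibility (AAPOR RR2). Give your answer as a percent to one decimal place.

60.1%

Refusals = 10 + 25 = 35
Non-contacts = 12 + 13 = 25
Unknown eligibility = 25 + 20 = 45
Num: 166 + 9 = 175
Base: 166 + 9 + 35 + 25 + 11 + 45 = 291
RR2 = 175 / 291 = 0.6014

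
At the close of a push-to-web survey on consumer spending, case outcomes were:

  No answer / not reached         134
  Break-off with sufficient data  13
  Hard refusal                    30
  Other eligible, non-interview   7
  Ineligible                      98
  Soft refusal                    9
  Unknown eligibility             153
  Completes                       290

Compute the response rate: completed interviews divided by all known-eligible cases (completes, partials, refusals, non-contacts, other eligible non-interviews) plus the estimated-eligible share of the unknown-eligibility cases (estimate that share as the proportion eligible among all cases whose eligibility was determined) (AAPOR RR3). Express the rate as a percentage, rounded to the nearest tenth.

47.5%

Refusal or break-off = 30 + 9 = 39
Num → 290
Known eligible → 290 + 13 + 39 + 134 + 7 = 483
e = 483 / (483 + 98) = 483 / 581 = 0.8313
e × U → 0.8313 × 153 = 127.19
Denominator → 483 + 127.19 = 610.19
RR3 = 290 / 610.19 = 0.4753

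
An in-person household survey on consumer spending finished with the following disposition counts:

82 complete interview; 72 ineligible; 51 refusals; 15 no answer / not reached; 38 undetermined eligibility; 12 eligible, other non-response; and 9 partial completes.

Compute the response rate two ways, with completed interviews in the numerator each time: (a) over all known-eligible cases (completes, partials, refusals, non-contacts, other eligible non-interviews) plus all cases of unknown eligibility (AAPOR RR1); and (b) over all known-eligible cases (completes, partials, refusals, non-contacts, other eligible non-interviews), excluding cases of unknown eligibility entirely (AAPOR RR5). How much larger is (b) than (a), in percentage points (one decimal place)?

8.9

Numerator → 82
Base → 82 + 9 + 51 + 15 + 12 + 38 = 207
RR1 = 82 / 207 = 0.3961
Base → 82 + 9 + 51 + 15 + 12 = 169
RR5 = 82 / 169 = 0.4852
Difference = 48.52 − 39.61 = 8.91 percentage points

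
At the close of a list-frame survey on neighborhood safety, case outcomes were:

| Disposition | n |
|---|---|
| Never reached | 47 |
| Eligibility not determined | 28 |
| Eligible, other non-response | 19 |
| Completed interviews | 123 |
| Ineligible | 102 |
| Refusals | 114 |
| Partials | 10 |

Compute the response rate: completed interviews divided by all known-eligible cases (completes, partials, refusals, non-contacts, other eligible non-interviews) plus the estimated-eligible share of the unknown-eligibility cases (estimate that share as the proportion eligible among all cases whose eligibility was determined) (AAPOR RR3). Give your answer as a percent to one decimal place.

Numerator = 123
Eligible (known) = 123 + 10 + 114 + 47 + 19 = 313
e = 313 / (313 + 102) = 313 / 415 = 0.7542
Estimated eligible among unknowns = 0.7542 × 28 = 21.12
Denom = 313 + 21.12 = 334.12
RR3 = 123 / 334.12 = 0.3681

36.8%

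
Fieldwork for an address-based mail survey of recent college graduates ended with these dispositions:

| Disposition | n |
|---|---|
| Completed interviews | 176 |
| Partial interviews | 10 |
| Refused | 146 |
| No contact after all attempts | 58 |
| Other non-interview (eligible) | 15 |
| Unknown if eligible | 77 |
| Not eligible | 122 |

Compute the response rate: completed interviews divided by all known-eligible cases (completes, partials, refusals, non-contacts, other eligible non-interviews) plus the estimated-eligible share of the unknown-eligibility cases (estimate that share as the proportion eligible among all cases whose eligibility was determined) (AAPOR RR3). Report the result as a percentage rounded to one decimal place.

Num → 176
Known eligible → 176 + 10 + 146 + 58 + 15 = 405
e = 405 / (405 + 122) = 405 / 527 = 0.7685
Estimated eligible among unknowns → 0.7685 × 77 = 59.17
Denom → 405 + 59.17 = 464.17
RR3 = 176 / 464.17 = 0.3792

37.9%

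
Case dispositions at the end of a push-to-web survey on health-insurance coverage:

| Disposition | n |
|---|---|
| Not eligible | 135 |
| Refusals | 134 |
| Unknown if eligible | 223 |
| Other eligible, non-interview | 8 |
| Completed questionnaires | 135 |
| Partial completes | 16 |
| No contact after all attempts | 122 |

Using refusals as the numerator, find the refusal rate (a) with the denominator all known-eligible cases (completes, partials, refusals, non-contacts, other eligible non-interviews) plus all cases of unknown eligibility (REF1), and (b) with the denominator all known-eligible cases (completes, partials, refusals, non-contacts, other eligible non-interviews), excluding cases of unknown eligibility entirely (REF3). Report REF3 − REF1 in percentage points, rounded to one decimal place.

11.3

Numerator → 134
Base → 135 + 16 + 134 + 122 + 8 + 223 = 638
REF1 = 134 / 638 = 0.2100
Base → 135 + 16 + 134 + 122 + 8 = 415
REF3 = 134 / 415 = 0.3229
Difference = 32.29 − 21.00 = 11.29 percentage points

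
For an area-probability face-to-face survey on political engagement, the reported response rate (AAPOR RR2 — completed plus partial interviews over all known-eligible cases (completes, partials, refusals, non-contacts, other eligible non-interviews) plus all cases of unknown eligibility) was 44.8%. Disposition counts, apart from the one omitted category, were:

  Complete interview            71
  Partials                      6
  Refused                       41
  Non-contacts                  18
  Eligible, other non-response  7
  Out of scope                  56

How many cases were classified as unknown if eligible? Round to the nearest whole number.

29

Numerator → 71 + 6 = 77
RR2 = 77 / D = 0.448
D = 77 / 0.448 = 171.9
Other denominator terms total 143
unknown if eligible = 171.9 − 143 ≈ 29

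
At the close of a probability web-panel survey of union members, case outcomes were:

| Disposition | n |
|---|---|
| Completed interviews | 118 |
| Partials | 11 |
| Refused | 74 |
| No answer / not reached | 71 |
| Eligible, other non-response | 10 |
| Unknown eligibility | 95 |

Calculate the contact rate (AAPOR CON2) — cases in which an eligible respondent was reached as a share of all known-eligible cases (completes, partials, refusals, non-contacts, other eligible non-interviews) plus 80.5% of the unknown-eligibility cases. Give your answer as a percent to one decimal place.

59.1%

Numerator → 118 + 11 + 74 + 10 = 213
Determined eligible → 118 + 11 + 74 + 71 + 10 = 284
e × U → 0.8050 × 95 = 76.48
Base → 284 + 76.48 = 360.48
CON2 = 213 / 360.48 = 0.5909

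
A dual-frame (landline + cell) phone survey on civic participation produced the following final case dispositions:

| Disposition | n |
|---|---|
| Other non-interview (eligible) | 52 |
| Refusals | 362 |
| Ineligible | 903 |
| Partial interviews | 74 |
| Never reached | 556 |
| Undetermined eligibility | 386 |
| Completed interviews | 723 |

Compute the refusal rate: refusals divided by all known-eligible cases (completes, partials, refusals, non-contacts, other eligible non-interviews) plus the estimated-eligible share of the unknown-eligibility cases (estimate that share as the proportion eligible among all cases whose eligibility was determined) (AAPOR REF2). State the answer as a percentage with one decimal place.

17.9%

Num = 362
Known eligible = 723 + 74 + 362 + 556 + 52 = 1767
e = 1767 / (1767 + 903) = 1767 / 2670 = 0.6618
Estimated eligible among unknowns = 0.6618 × 386 = 255.45
Denominator = 1767 + 255.45 = 2022.45
REF2 = 362 / 2022.45 = 0.1790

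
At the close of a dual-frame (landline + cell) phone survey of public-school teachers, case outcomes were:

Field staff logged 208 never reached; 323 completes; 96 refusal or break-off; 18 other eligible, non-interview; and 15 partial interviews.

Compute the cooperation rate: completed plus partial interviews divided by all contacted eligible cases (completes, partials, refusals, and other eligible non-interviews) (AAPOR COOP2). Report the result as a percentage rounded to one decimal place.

74.8%

Numerator = 323 + 15 = 338
Denom = 323 + 15 + 96 + 18 = 452
COOP2 = 338 / 452 = 0.7478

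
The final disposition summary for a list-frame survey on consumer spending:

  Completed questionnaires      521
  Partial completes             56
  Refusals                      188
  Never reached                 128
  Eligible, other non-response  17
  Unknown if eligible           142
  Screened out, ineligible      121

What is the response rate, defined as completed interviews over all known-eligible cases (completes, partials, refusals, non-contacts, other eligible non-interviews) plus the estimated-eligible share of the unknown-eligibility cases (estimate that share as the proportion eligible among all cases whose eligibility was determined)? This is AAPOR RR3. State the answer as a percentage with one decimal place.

50.3%

Numerator → 521
Determined eligible → 521 + 56 + 188 + 128 + 17 = 910
e = 910 / (910 + 121) = 910 / 1031 = 0.8826
Eligible share of unknowns → 0.8826 × 142 = 125.33
Denominator → 910 + 125.33 = 1035.33
RR3 = 521 / 1035.33 = 0.5032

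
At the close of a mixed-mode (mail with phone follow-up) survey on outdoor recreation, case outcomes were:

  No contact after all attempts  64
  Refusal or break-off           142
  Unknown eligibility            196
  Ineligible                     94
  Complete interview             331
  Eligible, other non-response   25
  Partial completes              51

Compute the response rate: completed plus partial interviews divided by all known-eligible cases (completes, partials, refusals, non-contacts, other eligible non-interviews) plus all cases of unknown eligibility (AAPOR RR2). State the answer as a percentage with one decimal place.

Top = 331 + 51 = 382
Denominator = 331 + 51 + 142 + 64 + 25 + 196 = 809
RR2 = 382 / 809 = 0.4722

47.2%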